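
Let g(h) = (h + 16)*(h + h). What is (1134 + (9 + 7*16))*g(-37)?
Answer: 1950270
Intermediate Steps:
g(h) = 2*h*(16 + h) (g(h) = (16 + h)*(2*h) = 2*h*(16 + h))
(1134 + (9 + 7*16))*g(-37) = (1134 + (9 + 7*16))*(2*(-37)*(16 - 37)) = (1134 + (9 + 112))*(2*(-37)*(-21)) = (1134 + 121)*1554 = 1255*1554 = 1950270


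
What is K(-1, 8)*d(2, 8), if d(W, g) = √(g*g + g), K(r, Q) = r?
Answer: -6*√2 ≈ -8.4853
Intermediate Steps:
d(W, g) = √(g + g²) (d(W, g) = √(g² + g) = √(g + g²))
K(-1, 8)*d(2, 8) = -√(8*(1 + 8)) = -√(8*9) = -√72 = -6*√2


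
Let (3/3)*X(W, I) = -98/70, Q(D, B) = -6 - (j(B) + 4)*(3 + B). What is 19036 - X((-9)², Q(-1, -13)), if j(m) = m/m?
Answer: 95187/5 ≈ 19037.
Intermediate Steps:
j(m) = 1
Q(D, B) = -21 - 5*B (Q(D, B) = -6 - (1 + 4)*(3 + B) = -6 - 5*(3 + B) = -6 - (15 + 5*B) = -6 + (-15 - 5*B) = -21 - 5*B)
X(W, I) = -7/5 (X(W, I) = -98/70 = -98*1/70 = -7/5)
19036 - X((-9)², Q(-1, -13)) = 19036 - 1*(-7/5) = 19036 + 7/5 = 95187/5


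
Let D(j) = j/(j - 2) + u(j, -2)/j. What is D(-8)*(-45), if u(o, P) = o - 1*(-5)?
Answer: -423/8 ≈ -52.875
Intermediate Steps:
u(o, P) = 5 + o (u(o, P) = o + 5 = 5 + o)
D(j) = j/(-2 + j) + (5 + j)/j (D(j) = j/(j - 2) + (5 + j)/j = j/(-2 + j) + (5 + j)/j)
D(-8)*(-45) = ((-10 + 2*(-8)² + 3*(-8))/((-8)*(-2 - 8)))*(-45) = -⅛*(-10 + 2*64 - 24)/(-10)*(-45) = -⅛*(-⅒)*(-10 + 128 - 24)*(-45) = -⅛*(-⅒)*94*(-45) = (47/40)*(-45) = -423/8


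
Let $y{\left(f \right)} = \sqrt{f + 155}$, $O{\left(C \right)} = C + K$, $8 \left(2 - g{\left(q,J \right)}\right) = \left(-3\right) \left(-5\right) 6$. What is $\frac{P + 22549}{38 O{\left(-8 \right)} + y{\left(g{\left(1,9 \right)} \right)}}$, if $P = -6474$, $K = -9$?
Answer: $- \frac{41537800}{1668681} - \frac{32150 \sqrt{583}}{1668681} \approx -25.358$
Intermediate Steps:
$g{\left(q,J \right)} = - \frac{37}{4}$ ($g{\left(q,J \right)} = 2 - \frac{\left(-3\right) \left(-5\right) 6}{8} = 2 - \frac{15 \cdot 6}{8} = 2 - \frac{45}{4} = - \frac{37}{4}$)
$O{\left(C \right)} = -9 + C$ ($O{\left(C \right)} = C - 9 = -9 + C$)
$y{\left(f \right)} = \sqrt{155 + f}$
$\frac{P + 22549}{38 O{\left(-8 \right)} + y{\left(g{\left(1,9 \right)} \right)}} = \frac{-6474 + 22549}{38 \left(-9 - 8\right) + \sqrt{155 - \frac{37}{4}}} = \frac{16075}{38 \left(-17\right) + \sqrt{\frac{583}{4}}} = \frac{16075}{-646 + \frac{\sqrt{583}}{2}}$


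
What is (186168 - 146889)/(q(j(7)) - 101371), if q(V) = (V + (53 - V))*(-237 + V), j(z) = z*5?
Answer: -13093/37359 ≈ -0.35046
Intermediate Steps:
j(z) = 5*z
q(V) = -12561 + 53*V (q(V) = 53*(-237 + V) = -12561 + 53*V)
(186168 - 146889)/(q(j(7)) - 101371) = (186168 - 146889)/((-12561 + 53*(5*7)) - 101371) = 39279/((-12561 + 53*35) - 101371) = 39279/((-12561 + 1855) - 101371) = 39279/(-10706 - 101371) = 39279/(-112077) = 39279*(-1/112077) = -13093/37359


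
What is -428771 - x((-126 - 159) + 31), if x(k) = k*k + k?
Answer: -493033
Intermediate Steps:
x(k) = k + k² (x(k) = k² + k = k + k²)
-428771 - x((-126 - 159) + 31) = -428771 - ((-126 - 159) + 31)*(1 + ((-126 - 159) + 31)) = -428771 - (-285 + 31)*(1 + (-285 + 31)) = -428771 - (-254)*(1 - 254) = -428771 - (-254)*(-253) = -428771 - 1*64262 = -428771 - 64262 = -493033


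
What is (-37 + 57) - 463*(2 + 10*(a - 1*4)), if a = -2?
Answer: 26874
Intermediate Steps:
(-37 + 57) - 463*(2 + 10*(a - 1*4)) = (-37 + 57) - 463*(2 + 10*(-2 - 1*4)) = 20 - 463*(2 + 10*(-2 - 4)) = 20 - 463*(2 + 10*(-6)) = 20 - 463*(2 - 60) = 20 - 463*(-58) = 20 + 26854 = 26874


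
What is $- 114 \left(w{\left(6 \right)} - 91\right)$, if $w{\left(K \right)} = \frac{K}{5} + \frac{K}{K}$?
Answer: $\frac{50616}{5} \approx 10123.0$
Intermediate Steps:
$w{\left(K \right)} = 1 + \frac{K}{5}$ ($w{\left(K \right)} = K \frac{1}{5} + 1 = \frac{K}{5} + 1 = 1 + \frac{K}{5}$)
$- 114 \left(w{\left(6 \right)} - 91\right) = - 114 \left(\left(1 + \frac{1}{5} \cdot 6\right) - 91\right) = - 114 \left(\left(1 + \frac{6}{5}\right) - 91\right) = - 114 \left(\frac{11}{5} - 91\right) = \left(-114\right) \left(- \frac{444}{5}\right) = \frac{50616}{5}$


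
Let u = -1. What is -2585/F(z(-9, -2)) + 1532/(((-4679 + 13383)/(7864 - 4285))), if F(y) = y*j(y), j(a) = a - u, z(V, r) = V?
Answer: 11633693/19584 ≈ 594.04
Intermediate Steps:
j(a) = 1 + a (j(a) = a - 1*(-1) = a + 1 = 1 + a)
F(y) = y*(1 + y)
-2585/F(z(-9, -2)) + 1532/(((-4679 + 13383)/(7864 - 4285))) = -2585*(-1/(9*(1 - 9))) + 1532/(((-4679 + 13383)/(7864 - 4285))) = -2585/((-9*(-8))) + 1532/((8704/3579)) = -2585/72 + 1532/((8704*(1/3579))) = -2585*1/72 + 1532/(8704/3579) = -2585/72 + 1532*(3579/8704) = -2585/72 + 1370757/2176 = 11633693/19584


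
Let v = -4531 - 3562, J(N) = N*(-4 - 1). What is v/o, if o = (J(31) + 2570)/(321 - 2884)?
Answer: 20742359/2415 ≈ 8589.0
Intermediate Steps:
J(N) = -5*N (J(N) = N*(-5) = -5*N)
o = -2415/2563 (o = (-5*31 + 2570)/(321 - 2884) = (-155 + 2570)/(-2563) = 2415*(-1/2563) = -2415/2563 ≈ -0.94226)
v = -8093
v/o = -8093/(-2415/2563) = -8093*(-2563/2415) = 20742359/2415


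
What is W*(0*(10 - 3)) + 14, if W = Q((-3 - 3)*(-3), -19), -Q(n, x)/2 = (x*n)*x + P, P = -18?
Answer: 14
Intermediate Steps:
Q(n, x) = 36 - 2*n*x**2 (Q(n, x) = -2*((x*n)*x - 18) = -2*((n*x)*x - 18) = -2*(n*x**2 - 18) = -2*(-18 + n*x**2) = 36 - 2*n*x**2)
W = -12960 (W = 36 - 2*(-3 - 3)*(-3)*(-19)**2 = 36 - 2*(-6*(-3))*361 = 36 - 2*18*361 = 36 - 12996 = -12960)
W*(0*(10 - 3)) + 14 = -0*(10 - 3) + 14 = -0*7 + 14 = -12960*0 + 14 = 0 + 14 = 14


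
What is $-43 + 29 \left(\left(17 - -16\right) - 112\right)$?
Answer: $-2334$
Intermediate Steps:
$-43 + 29 \left(\left(17 - -16\right) - 112\right) = -43 + 29 \left(\left(17 + 16\right) - 112\right) = -43 + 29 \left(33 - 112\right) = -43 + 29 \left(-79\right) = -43 - 2291 = -2334$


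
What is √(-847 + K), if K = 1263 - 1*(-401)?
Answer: √817 ≈ 28.583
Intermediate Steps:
K = 1664 (K = 1263 + 401 = 1664)
√(-847 + K) = √(-847 + 1664) = √817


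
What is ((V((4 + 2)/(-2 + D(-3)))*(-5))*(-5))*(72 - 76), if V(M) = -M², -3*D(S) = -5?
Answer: 32400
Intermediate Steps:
D(S) = 5/3 (D(S) = -⅓*(-5) = 5/3)
((V((4 + 2)/(-2 + D(-3)))*(-5))*(-5))*(72 - 76) = ((-((4 + 2)/(-2 + 5/3))²*(-5))*(-5))*(72 - 76) = ((-(6/(-⅓))²*(-5))*(-5))*(-4) = ((-(6*(-3))²*(-5))*(-5))*(-4) = ((-1*(-18)²*(-5))*(-5))*(-4) = ((-1*324*(-5))*(-5))*(-4) = (-324*(-5)*(-5))*(-4) = (1620*(-5))*(-4) = -8100*(-4) = 32400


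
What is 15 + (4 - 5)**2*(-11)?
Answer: 4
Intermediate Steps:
15 + (4 - 5)**2*(-11) = 15 + (-1)**2*(-11) = 15 + 1*(-11) = 15 - 11 = 4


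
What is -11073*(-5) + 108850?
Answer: 164215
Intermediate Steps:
-11073*(-5) + 108850 = 55365 + 108850 = 164215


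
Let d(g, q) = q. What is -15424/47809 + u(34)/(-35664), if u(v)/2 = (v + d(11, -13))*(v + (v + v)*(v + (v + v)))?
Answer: -1212140683/142088348 ≈ -8.5309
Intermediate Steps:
u(v) = 2*(-13 + v)*(v + 6*v**2) (u(v) = 2*((v - 13)*(v + (v + v)*(v + (v + v)))) = 2*((-13 + v)*(v + (2*v)*(v + 2*v))) = 2*((-13 + v)*(v + (2*v)*(3*v))) = 2*((-13 + v)*(v + 6*v**2)) = 2*(-13 + v)*(v + 6*v**2))
-15424/47809 + u(34)/(-35664) = -15424/47809 + (2*34*(-13 - 77*34 + 6*34**2))/(-35664) = -15424*1/47809 + (2*34*(-13 - 2618 + 6*1156))*(-1/35664) = -15424/47809 + (2*34*(-13 - 2618 + 6936))*(-1/35664) = -15424/47809 + (2*34*4305)*(-1/35664) = -15424/47809 + 292740*(-1/35664) = -15424/47809 - 24395/2972 = -1212140683/142088348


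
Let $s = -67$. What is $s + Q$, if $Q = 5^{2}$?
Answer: $-42$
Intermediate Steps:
$Q = 25$
$s + Q = -67 + 25 = -42$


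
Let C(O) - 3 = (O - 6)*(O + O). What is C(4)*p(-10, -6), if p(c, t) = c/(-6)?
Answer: -65/3 ≈ -21.667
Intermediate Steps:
C(O) = 3 + 2*O*(-6 + O) (C(O) = 3 + (O - 6)*(O + O) = 3 + (-6 + O)*(2*O) = 3 + 2*O*(-6 + O))
p(c, t) = -c/6 (p(c, t) = c*(-⅙) = -c/6)
C(4)*p(-10, -6) = (3 - 12*4 + 2*4²)*(-⅙*(-10)) = (3 - 48 + 2*16)*(5/3) = (3 - 48 + 32)*(5/3) = -13*5/3 = -65/3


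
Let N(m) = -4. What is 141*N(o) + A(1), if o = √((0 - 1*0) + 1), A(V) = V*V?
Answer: -563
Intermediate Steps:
A(V) = V²
o = 1 (o = √((0 + 0) + 1) = √(0 + 1) = √1 = 1)
141*N(o) + A(1) = 141*(-4) + 1² = -564 + 1 = -563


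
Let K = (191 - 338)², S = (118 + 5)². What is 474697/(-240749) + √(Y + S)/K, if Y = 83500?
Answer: -474697/240749 + √98629/21609 ≈ -1.9572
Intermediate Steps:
S = 15129 (S = 123² = 15129)
K = 21609 (K = (-147)² = 21609)
474697/(-240749) + √(Y + S)/K = 474697/(-240749) + √(83500 + 15129)/21609 = 474697*(-1/240749) + √98629*(1/21609) = -474697/240749 + √98629/21609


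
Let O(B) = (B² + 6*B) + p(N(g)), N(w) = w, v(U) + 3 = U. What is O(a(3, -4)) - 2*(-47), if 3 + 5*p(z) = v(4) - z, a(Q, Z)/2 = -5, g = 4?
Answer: 664/5 ≈ 132.80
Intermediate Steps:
v(U) = -3 + U
a(Q, Z) = -10 (a(Q, Z) = 2*(-5) = -10)
p(z) = -⅖ - z/5 (p(z) = -⅗ + ((-3 + 4) - z)/5 = -⅗ + (1 - z)/5 = -⅗ + (⅕ - z/5) = -⅖ - z/5)
O(B) = -6/5 + B² + 6*B (O(B) = (B² + 6*B) + (-⅖ - ⅕*4) = (B² + 6*B) + (-⅖ - ⅘) = (B² + 6*B) - 6/5 = -6/5 + B² + 6*B)
O(a(3, -4)) - 2*(-47) = (-6/5 + (-10)² + 6*(-10)) - 2*(-47) = (-6/5 + 100 - 60) + 94 = 194/5 + 94 = 664/5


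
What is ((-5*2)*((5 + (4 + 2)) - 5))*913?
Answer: -54780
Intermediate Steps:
((-5*2)*((5 + (4 + 2)) - 5))*913 = -10*((5 + 6) - 5)*913 = -10*(11 - 5)*913 = -10*6*913 = -60*913 = -54780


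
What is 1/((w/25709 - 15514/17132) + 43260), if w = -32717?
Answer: 220223294/9526380019905 ≈ 2.3117e-5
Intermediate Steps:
1/((w/25709 - 15514/17132) + 43260) = 1/((-32717/25709 - 15514/17132) + 43260) = 1/((-32717*1/25709 - 15514*1/17132) + 43260) = 1/((-32717/25709 - 7757/8566) + 43260) = 1/(-479678535/220223294 + 43260) = 1/(9526380019905/220223294) = 220223294/9526380019905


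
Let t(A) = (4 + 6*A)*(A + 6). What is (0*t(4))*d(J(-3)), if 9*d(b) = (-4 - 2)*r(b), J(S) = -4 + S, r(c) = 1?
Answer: 0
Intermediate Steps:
d(b) = -2/3 (d(b) = ((-4 - 2)*1)/9 = (-6*1)/9 = (1/9)*(-6) = -2/3)
t(A) = (4 + 6*A)*(6 + A)
(0*t(4))*d(J(-3)) = (0*(24 + 6*4**2 + 40*4))*(-2/3) = (0*(24 + 6*16 + 160))*(-2/3) = (0*(24 + 96 + 160))*(-2/3) = (0*280)*(-2/3) = 0*(-2/3) = 0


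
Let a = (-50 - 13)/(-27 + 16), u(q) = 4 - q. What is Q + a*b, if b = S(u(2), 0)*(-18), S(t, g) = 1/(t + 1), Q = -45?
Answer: -873/11 ≈ -79.364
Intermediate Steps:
S(t, g) = 1/(1 + t)
b = -6 (b = -18/(1 + (4 - 1*2)) = -18/(1 + (4 - 2)) = -18/(1 + 2) = -18/3 = (⅓)*(-18) = -6)
a = 63/11 (a = -63/(-11) = -63*(-1/11) = 63/11 ≈ 5.7273)
Q + a*b = -45 + (63/11)*(-6) = -45 - 378/11 = -873/11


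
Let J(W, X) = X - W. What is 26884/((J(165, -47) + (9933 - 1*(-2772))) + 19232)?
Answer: 572/675 ≈ 0.84741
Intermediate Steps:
26884/((J(165, -47) + (9933 - 1*(-2772))) + 19232) = 26884/(((-47 - 1*165) + (9933 - 1*(-2772))) + 19232) = 26884/(((-47 - 165) + (9933 + 2772)) + 19232) = 26884/((-212 + 12705) + 19232) = 26884/(12493 + 19232) = 26884/31725 = 26884*(1/31725) = 572/675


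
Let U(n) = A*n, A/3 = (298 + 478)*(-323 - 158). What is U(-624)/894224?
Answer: 43670952/55889 ≈ 781.39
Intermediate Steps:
A = -1119768 (A = 3*((298 + 478)*(-323 - 158)) = 3*(776*(-481)) = 3*(-373256) = -1119768)
U(n) = -1119768*n
U(-624)/894224 = -1119768*(-624)/894224 = 698735232*(1/894224) = 43670952/55889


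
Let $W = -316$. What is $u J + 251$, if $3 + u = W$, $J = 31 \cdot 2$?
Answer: $-19527$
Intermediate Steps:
$J = 62$
$u = -319$ ($u = -3 - 316 = -319$)
$u J + 251 = \left(-319\right) 62 + 251 = -19778 + 251 = -19527$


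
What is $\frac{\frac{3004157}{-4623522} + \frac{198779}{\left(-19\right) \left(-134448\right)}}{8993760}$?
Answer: $- \frac{375283112597}{5901326790255828480} \approx -6.3593 \cdot 10^{-8}$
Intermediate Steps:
$\frac{\frac{3004157}{-4623522} + \frac{198779}{\left(-19\right) \left(-134448\right)}}{8993760} = \left(3004157 \left(- \frac{1}{4623522}\right) + \frac{198779}{2554512}\right) \frac{1}{8993760} = \left(- \frac{3004157}{4623522} + 198779 \cdot \frac{1}{2554512}\right) \frac{1}{8993760} = \left(- \frac{3004157}{4623522} + \frac{198779}{2554512}\right) \frac{1}{8993760} = \left(- \frac{375283112597}{656157912848}\right) \frac{1}{8993760} = - \frac{375283112597}{5901326790255828480}$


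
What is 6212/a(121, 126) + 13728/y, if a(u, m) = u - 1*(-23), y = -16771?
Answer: 25551155/603756 ≈ 42.320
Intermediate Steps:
a(u, m) = 23 + u (a(u, m) = u + 23 = 23 + u)
6212/a(121, 126) + 13728/y = 6212/(23 + 121) + 13728/(-16771) = 6212/144 + 13728*(-1/16771) = 6212*(1/144) - 13728/16771 = 1553/36 - 13728/16771 = 25551155/603756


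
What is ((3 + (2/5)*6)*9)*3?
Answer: 729/5 ≈ 145.80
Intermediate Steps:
((3 + (2/5)*6)*9)*3 = ((3 + 12/5)*9)*3 = ((27/5)*9)*3 = (243/5)*3 = 729/5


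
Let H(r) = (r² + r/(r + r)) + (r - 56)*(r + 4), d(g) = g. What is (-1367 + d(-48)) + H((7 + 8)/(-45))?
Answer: -29177/18 ≈ -1620.9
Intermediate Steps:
H(r) = ½ + r² + (-56 + r)*(4 + r) (H(r) = (r² + r/((2*r))) + (-56 + r)*(4 + r) = (r² + (1/(2*r))*r) + (-56 + r)*(4 + r) = (r² + ½) + (-56 + r)*(4 + r) = (½ + r²) + (-56 + r)*(4 + r) = ½ + r² + (-56 + r)*(4 + r))
(-1367 + d(-48)) + H((7 + 8)/(-45)) = (-1367 - 48) + (-447/2 - 52*(7 + 8)/(-45) + 2*((7 + 8)/(-45))²) = -1415 + (-447/2 - 780*(-1)/45 + 2*(15*(-1/45))²) = -1415 + (-447/2 - 52*(-⅓) + 2*(-⅓)²) = -1415 + (-447/2 + 52/3 + 2*(⅑)) = -1415 + (-447/2 + 52/3 + 2/9) = -1415 - 3707/18 = -29177/18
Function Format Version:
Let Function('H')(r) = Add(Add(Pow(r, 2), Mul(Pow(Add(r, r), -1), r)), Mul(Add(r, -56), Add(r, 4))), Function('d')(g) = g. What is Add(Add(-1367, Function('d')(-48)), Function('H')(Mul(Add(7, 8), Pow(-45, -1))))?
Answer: Rational(-29177, 18) ≈ -1620.9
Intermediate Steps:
Function('H')(r) = Add(Rational(1, 2), Pow(r, 2), Mul(Add(-56, r), Add(4, r))) (Function('H')(r) = Add(Add(Pow(r, 2), Mul(Pow(Mul(2, r), -1), r)), Mul(Add(-56, r), Add(4, r))) = Add(Add(Pow(r, 2), Mul(Mul(Rational(1, 2), Pow(r, -1)), r)), Mul(Add(-56, r), Add(4, r))) = Add(Add(Pow(r, 2), Rational(1, 2)), Mul(Add(-56, r), Add(4, r))) = Add(Add(Rational(1, 2), Pow(r, 2)), Mul(Add(-56, r), Add(4, r))) = Add(Rational(1, 2), Pow(r, 2), Mul(Add(-56, r), Add(4, r))))
Add(Add(-1367, Function('d')(-48)), Function('H')(Mul(Add(7, 8), Pow(-45, -1)))) = Add(Add(-1367, -48), Add(Rational(-447, 2), Mul(-52, Mul(Add(7, 8), Pow(-45, -1))), Mul(2, Pow(Mul(Add(7, 8), Pow(-45, -1)), 2)))) = Add(-1415, Add(Rational(-447, 2), Mul(-52, Mul(15, Rational(-1, 45))), Mul(2, Pow(Mul(15, Rational(-1, 45)), 2)))) = Add(-1415, Add(Rational(-447, 2), Mul(-52, Rational(-1, 3)), Mul(2, Pow(Rational(-1, 3), 2)))) = Add(-1415, Add(Rational(-447, 2), Rational(52, 3), Mul(2, Rational(1, 9)))) = Add(-1415, Add(Rational(-447, 2), Rational(52, 3), Rational(2, 9))) = Add(-1415, Rational(-3707, 18)) = Rational(-29177, 18)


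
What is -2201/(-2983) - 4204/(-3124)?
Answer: 4854114/2329723 ≈ 2.0836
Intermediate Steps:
-2201/(-2983) - 4204/(-3124) = -2201*(-1/2983) - 4204*(-1/3124) = 2201/2983 + 1051/781 = 4854114/2329723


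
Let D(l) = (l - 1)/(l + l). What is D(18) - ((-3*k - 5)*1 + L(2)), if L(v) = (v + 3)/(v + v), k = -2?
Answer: -16/9 ≈ -1.7778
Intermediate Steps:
D(l) = (-1 + l)/(2*l) (D(l) = (-1 + l)/((2*l)) = (-1 + l)*(1/(2*l)) = (-1 + l)/(2*l))
L(v) = (3 + v)/(2*v) (L(v) = (3 + v)/((2*v)) = (3 + v)*(1/(2*v)) = (3 + v)/(2*v))
D(18) - ((-3*k - 5)*1 + L(2)) = (½)*(-1 + 18)/18 - ((-3*(-2) - 5)*1 + (½)*(3 + 2)/2) = (½)*(1/18)*17 - ((6 - 5)*1 + (½)*(½)*5) = 17/36 - (1*1 + 5/4) = 17/36 - (1 + 5/4) = 17/36 - 1*9/4 = 17/36 - 9/4 = -16/9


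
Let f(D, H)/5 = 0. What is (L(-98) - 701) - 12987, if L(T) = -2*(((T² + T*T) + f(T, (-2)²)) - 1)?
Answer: -52102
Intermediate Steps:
f(D, H) = 0 (f(D, H) = 5*0 = 0)
L(T) = 2 - 4*T² (L(T) = -2*(((T² + T*T) + 0) - 1) = -2*(((T² + T²) + 0) - 1) = -2*((2*T² + 0) - 1) = -2*(2*T² - 1) = -2*(-1 + 2*T²) = 2 - 4*T²)
(L(-98) - 701) - 12987 = ((2 - 4*(-98)²) - 701) - 12987 = ((2 - 4*9604) - 701) - 12987 = ((2 - 38416) - 701) - 12987 = (-38414 - 701) - 12987 = -39115 - 12987 = -52102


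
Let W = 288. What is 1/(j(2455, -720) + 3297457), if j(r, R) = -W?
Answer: 1/3297169 ≈ 3.0329e-7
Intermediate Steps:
j(r, R) = -288 (j(r, R) = -1*288 = -288)
1/(j(2455, -720) + 3297457) = 1/(-288 + 3297457) = 1/3297169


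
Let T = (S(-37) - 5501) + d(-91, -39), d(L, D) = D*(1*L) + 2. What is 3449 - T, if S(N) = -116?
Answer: 5515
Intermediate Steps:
d(L, D) = 2 + D*L (d(L, D) = D*L + 2 = 2 + D*L)
T = -2066 (T = (-116 - 5501) + (2 - 39*(-91)) = -5617 + (2 + 3549) = -5617 + 3551 = -2066)
3449 - T = 3449 - 1*(-2066) = 3449 + 2066 = 5515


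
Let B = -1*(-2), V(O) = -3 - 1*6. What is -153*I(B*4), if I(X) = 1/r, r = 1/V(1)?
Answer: 1377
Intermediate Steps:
V(O) = -9 (V(O) = -3 - 6 = -9)
B = 2
r = -⅑ (r = 1/(-9) = -⅑ ≈ -0.11111)
I(X) = -9 (I(X) = 1/(-⅑) = -9)
-153*I(B*4) = -153*(-9) = 1377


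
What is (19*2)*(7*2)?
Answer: 532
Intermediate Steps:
(19*2)*(7*2) = 38*14 = 532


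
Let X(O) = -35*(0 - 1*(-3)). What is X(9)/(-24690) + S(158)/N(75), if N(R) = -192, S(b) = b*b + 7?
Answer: -20550461/158016 ≈ -130.05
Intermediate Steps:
S(b) = 7 + b² (S(b) = b² + 7 = 7 + b²)
X(O) = -105 (X(O) = -35*(0 + 3) = -35*3 = -105)
X(9)/(-24690) + S(158)/N(75) = -105/(-24690) + (7 + 158²)/(-192) = -105*(-1/24690) + (7 + 24964)*(-1/192) = 7/1646 + 24971*(-1/192) = 7/1646 - 24971/192 = -20550461/158016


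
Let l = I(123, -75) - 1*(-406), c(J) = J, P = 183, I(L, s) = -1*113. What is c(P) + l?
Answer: 476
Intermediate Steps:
I(L, s) = -113
l = 293 (l = -113 - 1*(-406) = -113 + 406 = 293)
c(P) + l = 183 + 293 = 476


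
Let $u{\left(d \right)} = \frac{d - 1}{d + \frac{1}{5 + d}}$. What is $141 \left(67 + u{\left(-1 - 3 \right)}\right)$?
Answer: $9682$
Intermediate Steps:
$u{\left(d \right)} = \frac{-1 + d}{d + \frac{1}{5 + d}}$
$141 \left(67 + u{\left(-1 - 3 \right)}\right) = 141 \left(67 + \frac{-5 + \left(-1 - 3\right)^{2} + 4 \left(-1 - 3\right)}{1 + \left(-1 - 3\right)^{2} + 5 \left(-1 - 3\right)}\right) = 141 \left(67 + \frac{-5 + \left(-4\right)^{2} + 4 \left(-4\right)}{1 + \left(-4\right)^{2} + 5 \left(-4\right)}\right) = 141 \left(67 + \frac{-5 + 16 - 16}{1 + 16 - 20}\right) = 141 \left(67 + \frac{1}{-3} \left(-5\right)\right) = 141 \left(67 - - \frac{5}{3}\right) = 141 \left(67 + \frac{5}{3}\right) = 141 \cdot \frac{206}{3} = 9682$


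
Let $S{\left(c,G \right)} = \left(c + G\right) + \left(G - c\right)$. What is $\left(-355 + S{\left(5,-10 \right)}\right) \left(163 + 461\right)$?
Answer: $-234000$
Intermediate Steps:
$S{\left(c,G \right)} = 2 G$ ($S{\left(c,G \right)} = \left(G + c\right) + \left(G - c\right) = 2 G$)
$\left(-355 + S{\left(5,-10 \right)}\right) \left(163 + 461\right) = \left(-355 + 2 \left(-10\right)\right) \left(163 + 461\right) = \left(-355 - 20\right) 624 = \left(-375\right) 624 = -234000$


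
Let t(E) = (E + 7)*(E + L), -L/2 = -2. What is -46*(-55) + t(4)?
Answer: 2618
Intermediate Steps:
L = 4 (L = -2*(-2) = 4)
t(E) = (4 + E)*(7 + E) (t(E) = (E + 7)*(E + 4) = (7 + E)*(4 + E) = (4 + E)*(7 + E))
-46*(-55) + t(4) = -46*(-55) + (28 + 4² + 11*4) = 2530 + (28 + 16 + 44) = 2530 + 88 = 2618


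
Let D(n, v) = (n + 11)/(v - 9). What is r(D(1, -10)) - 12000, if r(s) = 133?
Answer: -11867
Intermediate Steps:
D(n, v) = (11 + n)/(-9 + v)
r(D(1, -10)) - 12000 = 133 - 12000 = -11867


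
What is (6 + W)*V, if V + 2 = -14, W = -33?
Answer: 432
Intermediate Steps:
V = -16 (V = -2 - 14 = -16)
(6 + W)*V = (6 - 33)*(-16) = -27*(-16) = 432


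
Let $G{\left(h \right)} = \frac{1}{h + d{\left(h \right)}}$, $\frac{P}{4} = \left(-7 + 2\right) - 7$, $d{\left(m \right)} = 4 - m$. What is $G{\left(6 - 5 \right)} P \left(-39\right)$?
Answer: $468$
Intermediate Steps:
$P = -48$ ($P = 4 \left(\left(-7 + 2\right) - 7\right) = 4 \left(-5 - 7\right) = 4 \left(-12\right) = -48$)
$G{\left(h \right)} = \frac{1}{4}$ ($G{\left(h \right)} = \frac{1}{h - \left(-4 + h\right)} = \frac{1}{4}$)
$G{\left(6 - 5 \right)} P \left(-39\right) = \frac{1}{4} \left(-48\right) \left(-39\right) = \left(-12\right) \left(-39\right) = 468$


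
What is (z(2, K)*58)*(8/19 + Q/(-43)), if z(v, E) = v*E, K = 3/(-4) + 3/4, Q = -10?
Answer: 0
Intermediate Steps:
K = 0 (K = 3*(-¼) + 3*(¼) = -¾ + ¾ = 0)
z(v, E) = E*v
(z(2, K)*58)*(8/19 + Q/(-43)) = ((0*2)*58)*(8/19 - 10/(-43)) = (0*58)*(8*(1/19) - 10*(-1/43)) = 0*(8/19 + 10/43) = 0*(534/817) = 0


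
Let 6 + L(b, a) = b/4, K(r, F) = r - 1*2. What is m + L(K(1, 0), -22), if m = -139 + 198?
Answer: 211/4 ≈ 52.750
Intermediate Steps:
K(r, F) = -2 + r (K(r, F) = r - 2 = -2 + r)
m = 59
L(b, a) = -6 + b/4
m + L(K(1, 0), -22) = 59 + (-6 + (-2 + 1)/4) = 59 + (-6 + (¼)*(-1)) = 59 + (-6 - ¼) = 59 - 25/4 = 211/4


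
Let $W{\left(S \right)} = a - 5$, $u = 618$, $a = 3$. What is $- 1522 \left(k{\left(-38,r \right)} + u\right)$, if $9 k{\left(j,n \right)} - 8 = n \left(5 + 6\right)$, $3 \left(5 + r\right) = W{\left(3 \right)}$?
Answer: $- \frac{25148006}{27} \approx -9.3141 \cdot 10^{5}$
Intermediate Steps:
$W{\left(S \right)} = -2$ ($W{\left(S \right)} = 3 - 5 = -2$)
$r = - \frac{17}{3}$ ($r = -5 + \frac{1}{3} \left(-2\right) = -5 - \frac{2}{3} = - \frac{17}{3} \approx -5.6667$)
$k{\left(j,n \right)} = \frac{8}{9} + \frac{11 n}{9}$ ($k{\left(j,n \right)} = \frac{8}{9} + \frac{n \left(5 + 6\right)}{9} = \frac{8}{9} + \frac{n 11}{9} = \frac{8}{9} + \frac{11 n}{9}$)
$- 1522 \left(k{\left(-38,r \right)} + u\right) = - 1522 \left(\left(\frac{8}{9} + \frac{11}{9} \left(- \frac{17}{3}\right)\right) + 618\right) = - 1522 \left(\left(\frac{8}{9} - \frac{187}{27}\right) + 618\right) = - 1522 \left(- \frac{163}{27} + 618\right) = \left(-1522\right) \frac{16523}{27} = - \frac{25148006}{27}$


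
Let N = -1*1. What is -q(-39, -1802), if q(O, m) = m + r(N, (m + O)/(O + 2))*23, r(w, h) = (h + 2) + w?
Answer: 23480/37 ≈ 634.59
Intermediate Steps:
N = -1
r(w, h) = 2 + h + w (r(w, h) = (2 + h) + w = 2 + h + w)
q(O, m) = 23 + m + 23*(O + m)/(2 + O) (q(O, m) = m + (2 + (m + O)/(O + 2) - 1)*23 = m + (2 + (O + m)/(2 + O) - 1)*23 = m + (1 + (O + m)/(2 + O))*23 = m + (23 + 23*(O + m)/(2 + O)) = 23 + m + 23*(O + m)/(2 + O))
-q(-39, -1802) = -(46 + 25*(-1802) + 46*(-39) - 39*(-1802))/(2 - 39) = -(46 - 45050 - 1794 + 70278)/(-37) = -(-1)*23480/37 = -1*(-23480/37) = 23480/37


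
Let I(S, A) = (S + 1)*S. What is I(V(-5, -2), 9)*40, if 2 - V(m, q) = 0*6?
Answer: 240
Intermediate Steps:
V(m, q) = 2 (V(m, q) = 2 - 0*6 = 2 - 1*0 = 2 + 0 = 2)
I(S, A) = S*(1 + S) (I(S, A) = (1 + S)*S = S*(1 + S))
I(V(-5, -2), 9)*40 = (2*(1 + 2))*40 = (2*3)*40 = 6*40 = 240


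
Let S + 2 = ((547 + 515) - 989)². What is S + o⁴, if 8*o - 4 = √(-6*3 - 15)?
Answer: 21817569/4096 - 17*I*√33/256 ≈ 5326.6 - 0.38147*I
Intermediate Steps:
o = ½ + I*√33/8 (o = ½ + √(-6*3 - 15)/8 = ½ + √(-18 - 15)/8 = ½ + √(-33)/8 = ½ + (I*√33)/8 = ½ + I*√33/8 ≈ 0.5 + 0.71807*I)
S = 5327 (S = -2 + ((547 + 515) - 989)² = -2 + (1062 - 989)² = -2 + 73² = -2 + 5329 = 5327)
S + o⁴ = 5327 + (½ + I*√33/8)⁴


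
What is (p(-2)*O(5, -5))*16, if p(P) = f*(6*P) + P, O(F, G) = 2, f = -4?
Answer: 1472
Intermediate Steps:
p(P) = -23*P (p(P) = -24*P + P = -23*P)
(p(-2)*O(5, -5))*16 = (-23*(-2)*2)*16 = (46*2)*16 = 92*16 = 1472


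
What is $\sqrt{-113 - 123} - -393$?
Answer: $393 + 2 i \sqrt{59} \approx 393.0 + 15.362 i$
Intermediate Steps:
$\sqrt{-113 - 123} - -393 = \sqrt{-236} + 393 = 2 i \sqrt{59} + 393 = 393 + 2 i \sqrt{59}$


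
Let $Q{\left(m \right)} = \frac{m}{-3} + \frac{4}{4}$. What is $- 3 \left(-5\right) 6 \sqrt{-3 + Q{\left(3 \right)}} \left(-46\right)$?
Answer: $- 4140 i \sqrt{3} \approx - 7170.7 i$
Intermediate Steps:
$Q{\left(m \right)} = 1 - \frac{m}{3}$ ($Q{\left(m \right)} = m \left(- \frac{1}{3}\right) + 4 \cdot \frac{1}{4} = - \frac{m}{3} + 1 = 1 - \frac{m}{3}$)
$- 3 \left(-5\right) 6 \sqrt{-3 + Q{\left(3 \right)}} \left(-46\right) = - 3 \left(-5\right) 6 \sqrt{-3 + \left(1 - 1\right)} \left(-46\right) = - 3 \left(- 30 \sqrt{-3 + \left(1 - 1\right)}\right) \left(-46\right) = - 3 \left(- 30 \sqrt{-3 + 0}\right) \left(-46\right) = - 3 \left(- 30 \sqrt{-3}\right) \left(-46\right) = - 3 \left(- 30 i \sqrt{3}\right) \left(-46\right) = 90 i \sqrt{3} \left(-46\right) = - 4140 i \sqrt{3}$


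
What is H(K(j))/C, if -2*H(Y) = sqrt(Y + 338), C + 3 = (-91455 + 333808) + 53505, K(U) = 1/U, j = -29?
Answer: -99*sqrt(29)/17159590 ≈ -3.1069e-5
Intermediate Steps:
C = 295855 (C = -3 + ((-91455 + 333808) + 53505) = -3 + (242353 + 53505) = -3 + 295858 = 295855)
H(Y) = -sqrt(338 + Y)/2 (H(Y) = -sqrt(Y + 338)/2 = -sqrt(338 + Y)/2)
H(K(j))/C = -sqrt(338 + 1/(-29))/2/295855 = -sqrt(338 - 1/29)/2*(1/295855) = -99*sqrt(29)/58*(1/295855) = -99*sqrt(29)/17159590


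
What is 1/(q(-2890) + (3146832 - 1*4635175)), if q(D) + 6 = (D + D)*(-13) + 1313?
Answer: -1/1411896 ≈ -7.0827e-7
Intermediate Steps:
q(D) = 1307 - 26*D (q(D) = -6 + ((D + D)*(-13) + 1313) = -6 + ((2*D)*(-13) + 1313) = -6 + (-26*D + 1313) = -6 + (1313 - 26*D) = 1307 - 26*D)
1/(q(-2890) + (3146832 - 1*4635175)) = 1/((1307 - 26*(-2890)) + (3146832 - 1*4635175)) = 1/((1307 + 75140) + (3146832 - 4635175)) = 1/(76447 - 1488343) = 1/(-1411896) = -1/1411896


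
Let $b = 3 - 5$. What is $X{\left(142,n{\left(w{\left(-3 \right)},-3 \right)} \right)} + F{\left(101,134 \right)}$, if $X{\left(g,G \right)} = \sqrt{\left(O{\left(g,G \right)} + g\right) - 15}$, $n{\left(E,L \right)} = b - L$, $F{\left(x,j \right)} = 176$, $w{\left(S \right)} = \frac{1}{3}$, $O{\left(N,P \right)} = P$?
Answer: $176 + 8 \sqrt{2} \approx 187.31$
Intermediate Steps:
$b = -2$
$w{\left(S \right)} = \frac{1}{3}$
$n{\left(E,L \right)} = -2 - L$
$X{\left(g,G \right)} = \sqrt{-15 + G + g}$ ($X{\left(g,G \right)} = \sqrt{\left(G + g\right) - 15} = \sqrt{-15 + G + g}$)
$X{\left(142,n{\left(w{\left(-3 \right)},-3 \right)} \right)} + F{\left(101,134 \right)} = \sqrt{-15 - -1 + 142} + 176 = \sqrt{-15 + \left(-2 + 3\right) + 142} + 176 = \sqrt{-15 + 1 + 142} + 176 = \sqrt{128} + 176 = 8 \sqrt{2} + 176 = 176 + 8 \sqrt{2}$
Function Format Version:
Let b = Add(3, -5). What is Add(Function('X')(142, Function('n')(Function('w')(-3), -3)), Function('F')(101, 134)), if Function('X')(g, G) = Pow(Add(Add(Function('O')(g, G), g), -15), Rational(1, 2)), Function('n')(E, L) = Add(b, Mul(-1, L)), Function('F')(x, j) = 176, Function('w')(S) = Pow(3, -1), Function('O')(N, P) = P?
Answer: Add(176, Mul(8, Pow(2, Rational(1, 2)))) ≈ 187.31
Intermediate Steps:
b = -2
Function('w')(S) = Rational(1, 3)
Function('n')(E, L) = Add(-2, Mul(-1, L))
Function('X')(g, G) = Pow(Add(-15, G, g), Rational(1, 2)) (Function('X')(g, G) = Pow(Add(Add(G, g), -15), Rational(1, 2)) = Pow(Add(-15, G, g), Rational(1, 2)))
Add(Function('X')(142, Function('n')(Function('w')(-3), -3)), Function('F')(101, 134)) = Add(Pow(Add(-15, Add(-2, Mul(-1, -3)), 142), Rational(1, 2)), 176) = Add(Pow(Add(-15, Add(-2, 3), 142), Rational(1, 2)), 176) = Add(Pow(Add(-15, 1, 142), Rational(1, 2)), 176) = Add(Pow(128, Rational(1, 2)), 176) = Add(Mul(8, Pow(2, Rational(1, 2))), 176) = Add(176, Mul(8, Pow(2, Rational(1, 2))))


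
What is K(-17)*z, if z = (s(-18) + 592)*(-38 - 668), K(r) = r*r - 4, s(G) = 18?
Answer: -122738100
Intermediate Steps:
K(r) = -4 + r² (K(r) = r² - 4 = -4 + r²)
z = -430660 (z = (18 + 592)*(-38 - 668) = 610*(-706) = -430660)
K(-17)*z = (-4 + (-17)²)*(-430660) = (-4 + 289)*(-430660) = 285*(-430660) = -122738100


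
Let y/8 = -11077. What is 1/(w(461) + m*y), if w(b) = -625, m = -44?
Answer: 1/3898479 ≈ 2.5651e-7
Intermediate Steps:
y = -88616 (y = 8*(-11077) = -88616)
1/(w(461) + m*y) = 1/(-625 - 44*(-88616)) = 1/(-625 + 3899104) = 1/3898479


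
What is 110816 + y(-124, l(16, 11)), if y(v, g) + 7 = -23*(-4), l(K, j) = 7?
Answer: 110901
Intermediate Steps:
y(v, g) = 85 (y(v, g) = -7 - 23*(-4) = -7 + 92 = 85)
110816 + y(-124, l(16, 11)) = 110816 + 85 = 110901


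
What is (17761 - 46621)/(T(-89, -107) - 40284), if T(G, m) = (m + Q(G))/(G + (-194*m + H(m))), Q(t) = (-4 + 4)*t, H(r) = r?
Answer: 118683864/165663943 ≈ 0.71641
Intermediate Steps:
Q(t) = 0 (Q(t) = 0*t = 0)
T(G, m) = m/(G - 193*m) (T(G, m) = (m + 0)/(G + (-194*m + m)) = m/(G - 193*m))
(17761 - 46621)/(T(-89, -107) - 40284) = (17761 - 46621)/(-107/(-89 - 193*(-107)) - 40284) = -28860/(-107/(-89 + 20651) - 40284) = -28860/(-107/20562 - 40284) = -28860/(-828319715/20562) = -28860*(-20562/828319715) = 118683864/165663943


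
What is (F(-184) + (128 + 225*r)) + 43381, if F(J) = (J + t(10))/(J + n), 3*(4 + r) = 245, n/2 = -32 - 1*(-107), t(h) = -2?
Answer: 1036821/17 ≈ 60990.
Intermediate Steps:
n = 150 (n = 2*(-32 - 1*(-107)) = 2*(-32 + 107) = 2*75 = 150)
r = 233/3 (r = -4 + (1/3)*245 = -4 + 245/3 = 233/3 ≈ 77.667)
F(J) = (-2 + J)/(150 + J) (F(J) = (J - 2)/(J + 150) = (-2 + J)/(150 + J))
(F(-184) + (128 + 225*r)) + 43381 = ((-2 - 184)/(150 - 184) + (128 + 225*(233/3))) + 43381 = (-186/(-34) + (128 + 17475)) + 43381 = (-1/34*(-186) + 17603) + 43381 = (93/17 + 17603) + 43381 = 299344/17 + 43381 = 1036821/17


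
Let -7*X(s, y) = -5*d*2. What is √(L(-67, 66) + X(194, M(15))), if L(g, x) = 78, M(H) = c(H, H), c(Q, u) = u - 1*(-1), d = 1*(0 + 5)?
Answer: 2*√1043/7 ≈ 9.2273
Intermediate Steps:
d = 5 (d = 1*5 = 5)
c(Q, u) = 1 + u (c(Q, u) = u + 1 = 1 + u)
M(H) = 1 + H
X(s, y) = 50/7 (X(s, y) = -(-5*5)*2/7 = -(-25)*2/7 = -⅐*(-50) = 50/7)
√(L(-67, 66) + X(194, M(15))) = √(78 + 50/7) = √(596/7) = 2*√1043/7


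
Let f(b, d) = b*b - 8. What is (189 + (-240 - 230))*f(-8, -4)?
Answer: -15736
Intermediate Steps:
f(b, d) = -8 + b² (f(b, d) = b² - 8 = -8 + b²)
(189 + (-240 - 230))*f(-8, -4) = (189 + (-240 - 230))*(-8 + (-8)²) = (189 - 470)*(-8 + 64) = -281*56 = -15736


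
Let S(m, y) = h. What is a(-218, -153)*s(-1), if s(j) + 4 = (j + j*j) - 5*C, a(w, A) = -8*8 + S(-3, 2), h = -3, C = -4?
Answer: -1072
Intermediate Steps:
S(m, y) = -3
a(w, A) = -67 (a(w, A) = -8*8 - 3 = -64 - 3 = -67)
s(j) = 16 + j + j² (s(j) = -4 + ((j + j*j) - 5*(-4)) = -4 + ((j + j²) + 20) = -4 + (20 + j + j²) = 16 + j + j²)
a(-218, -153)*s(-1) = -67*(16 - 1 + (-1)²) = -67*(16 - 1 + 1) = -67*16 = -1072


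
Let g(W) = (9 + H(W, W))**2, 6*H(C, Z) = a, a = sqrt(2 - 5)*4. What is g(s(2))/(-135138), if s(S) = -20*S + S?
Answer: -239/405414 - 2*I*sqrt(3)/22523 ≈ -0.00058952 - 0.0001538*I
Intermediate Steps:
a = 4*I*sqrt(3) (a = sqrt(-3)*4 = (I*sqrt(3))*4 = 4*I*sqrt(3) ≈ 6.9282*I)
H(C, Z) = 2*I*sqrt(3)/3 (H(C, Z) = (4*I*sqrt(3))/6 = 2*I*sqrt(3)/3)
s(S) = -19*S
g(W) = (9 + 2*I*sqrt(3)/3)**2
g(s(2))/(-135138) = (239/3 + 12*I*sqrt(3))/(-135138) = (239/3 + 12*I*sqrt(3))*(-1/135138) = -239/405414 - 2*I*sqrt(3)/22523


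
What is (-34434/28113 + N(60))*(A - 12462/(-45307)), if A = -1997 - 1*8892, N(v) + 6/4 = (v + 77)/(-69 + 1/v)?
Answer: 180281467481381091/3514606163366 ≈ 51295.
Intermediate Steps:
N(v) = -3/2 + (77 + v)/(-69 + 1/v) (N(v) = -3/2 + (v + 77)/(-69 + 1/v) = -3/2 + (77 + v)/(-69 + 1/v))
A = -10889 (A = -1997 - 8892 = -10889)
(-34434/28113 + N(60))*(A - 12462/(-45307)) = (-34434/28113 + (3 - 361*60 - 2*60²)/(2*(-1 + 69*60)))*(-10889 - 12462/(-45307)) = (-34434*1/28113 + (3 - 21660 - 2*3600)/(2*(-1 + 4140)))*(-10889 - 12462*(-1/45307)) = (-11478/9371 + (½)*(3 - 21660 - 7200)/4139)*(-10889 + 12462/45307) = (-11478/9371 + (½)*(1/4139)*(-28857))*(-493335461/45307) = (-11478/9371 - 28857/8278)*(-493335461/45307) = -365433831/77573138*(-493335461/45307) = 180281467481381091/3514606163366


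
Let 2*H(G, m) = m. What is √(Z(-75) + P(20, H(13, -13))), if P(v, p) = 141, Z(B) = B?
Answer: √66 ≈ 8.1240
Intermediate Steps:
H(G, m) = m/2
√(Z(-75) + P(20, H(13, -13))) = √(-75 + 141) = √66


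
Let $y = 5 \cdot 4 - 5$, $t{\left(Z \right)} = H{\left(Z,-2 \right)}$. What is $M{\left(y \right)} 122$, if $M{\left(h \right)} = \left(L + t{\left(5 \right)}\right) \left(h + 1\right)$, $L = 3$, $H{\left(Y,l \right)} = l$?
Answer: $1952$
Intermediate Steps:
$t{\left(Z \right)} = -2$
$y = 15$ ($y = 20 - 5 = 15$)
$M{\left(h \right)} = 1 + h$ ($M{\left(h \right)} = \left(3 - 2\right) \left(h + 1\right) = 1 \left(1 + h\right) = 1 + h$)
$M{\left(y \right)} 122 = \left(1 + 15\right) 122 = 16 \cdot 122 = 1952$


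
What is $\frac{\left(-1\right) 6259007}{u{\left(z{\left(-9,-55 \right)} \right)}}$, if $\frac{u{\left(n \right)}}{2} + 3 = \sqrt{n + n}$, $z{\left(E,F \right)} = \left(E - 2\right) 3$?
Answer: $\frac{6259007}{50} + \frac{6259007 i \sqrt{66}}{150} \approx 1.2518 \cdot 10^{5} + 3.3899 \cdot 10^{5} i$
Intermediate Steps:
$z{\left(E,F \right)} = -6 + 3 E$ ($z{\left(E,F \right)} = \left(-2 + E\right) 3 = -6 + 3 E$)
$u{\left(n \right)} = -6 + 2 \sqrt{2} \sqrt{n}$ ($u{\left(n \right)} = -6 + 2 \sqrt{n + n} = -6 + 2 \sqrt{2 n} = -6 + 2 \sqrt{2} \sqrt{n}$)
$\frac{\left(-1\right) 6259007}{u{\left(z{\left(-9,-55 \right)} \right)}} = \frac{\left(-1\right) 6259007}{-6 + 2 \sqrt{2} \sqrt{-6 + 3 \left(-9\right)}} = - \frac{6259007}{-6 + 2 \sqrt{2} \sqrt{-6 - 27}} = - \frac{6259007}{-6 + 2 \sqrt{2} \sqrt{-33}} = - \frac{6259007}{-6 + 2 \sqrt{2} i \sqrt{33}} = - \frac{6259007}{-6 + 2 i \sqrt{66}}$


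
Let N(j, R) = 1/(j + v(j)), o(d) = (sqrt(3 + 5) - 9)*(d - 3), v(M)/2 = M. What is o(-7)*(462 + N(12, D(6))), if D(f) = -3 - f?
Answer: 83165/2 - 83165*sqrt(2)/9 ≈ 28514.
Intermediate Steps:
v(M) = 2*M
o(d) = (-9 + 2*sqrt(2))*(-3 + d) (o(d) = (sqrt(8) - 9)*(-3 + d) = (2*sqrt(2) - 9)*(-3 + d) = (-9 + 2*sqrt(2))*(-3 + d))
N(j, R) = 1/(3*j) (N(j, R) = 1/(j + 2*j) = 1/(3*j))
o(-7)*(462 + N(12, D(6))) = (27 - 9*(-7) - 6*sqrt(2) + 2*(-7)*sqrt(2))*(462 + (1/3)/12) = (27 + 63 - 6*sqrt(2) - 14*sqrt(2))*(462 + (1/3)*(1/12)) = (90 - 20*sqrt(2))*(462 + 1/36) = (90 - 20*sqrt(2))*(16633/36) = 83165/2 - 83165*sqrt(2)/9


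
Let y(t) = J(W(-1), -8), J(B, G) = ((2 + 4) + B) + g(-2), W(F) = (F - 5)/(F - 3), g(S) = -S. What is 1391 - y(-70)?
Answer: 2763/2 ≈ 1381.5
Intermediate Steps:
W(F) = (-5 + F)/(-3 + F)
J(B, G) = 8 + B (J(B, G) = ((2 + 4) + B) - 1*(-2) = (6 + B) + 2 = 8 + B)
y(t) = 19/2 (y(t) = 8 + (-5 - 1)/(-3 - 1) = 8 - 6/(-4) = 8 - ¼*(-6) = 8 + 3/2 = 19/2)
1391 - y(-70) = 1391 - 1*19/2 = 1391 - 19/2 = 2763/2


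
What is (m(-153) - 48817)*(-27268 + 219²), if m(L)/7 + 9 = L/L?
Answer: -1011328989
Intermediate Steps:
m(L) = -56 (m(L) = -63 + 7*(L/L) = -63 + 7*1 = -63 + 7 = -56)
(m(-153) - 48817)*(-27268 + 219²) = (-56 - 48817)*(-27268 + 219²) = -48873*(-27268 + 47961) = -48873*20693 = -1011328989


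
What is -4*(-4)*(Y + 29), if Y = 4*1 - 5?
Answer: 448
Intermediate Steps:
Y = -1 (Y = 4 - 5 = -1)
-4*(-4)*(Y + 29) = -4*(-4)*(-1 + 29) = -(-16)*28 = -1*(-448) = 448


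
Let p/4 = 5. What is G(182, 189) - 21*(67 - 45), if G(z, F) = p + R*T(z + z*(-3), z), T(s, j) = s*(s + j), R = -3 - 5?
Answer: -530426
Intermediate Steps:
p = 20 (p = 4*5 = 20)
R = -8
T(s, j) = s*(j + s)
G(z, F) = 20 - 16*z² (G(z, F) = 20 - 8*(z + z*(-3))*(z + (z + z*(-3))) = 20 - 8*(z - 3*z)*(z + (z - 3*z)) = 20 - 8*(-2*z)*(z - 2*z) = 20 - 8*(-2*z)*(-z) = 20 - 16*z²)
G(182, 189) - 21*(67 - 45) = (20 - 16*182²) - 21*(67 - 45) = (20 - 16*33124) - 21*22 = (20 - 529984) - 462 = -529964 - 462 = -530426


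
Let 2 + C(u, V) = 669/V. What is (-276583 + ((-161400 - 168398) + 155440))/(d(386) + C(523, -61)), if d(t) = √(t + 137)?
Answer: -21758354191/1320402 - 1677951461*√523/1320402 ≈ -45541.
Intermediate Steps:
C(u, V) = -2 + 669/V
d(t) = √(137 + t)
(-276583 + ((-161400 - 168398) + 155440))/(d(386) + C(523, -61)) = (-276583 + ((-161400 - 168398) + 155440))/(√(137 + 386) + (-2 + 669/(-61))) = (-276583 + (-329798 + 155440))/(√523 + (-2 + 669*(-1/61))) = (-276583 - 174358)/(√523 + (-2 - 669/61)) = -450941/(√523 - 791/61) = -450941/(-791/61 + √523)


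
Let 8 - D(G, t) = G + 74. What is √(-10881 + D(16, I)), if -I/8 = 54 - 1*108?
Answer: I*√10963 ≈ 104.7*I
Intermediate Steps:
I = 432 (I = -8*(54 - 1*108) = -8*(54 - 108) = -8*(-54) = 432)
D(G, t) = -66 - G (D(G, t) = 8 - (G + 74) = 8 - (74 + G) = 8 + (-74 - G) = -66 - G)
√(-10881 + D(16, I)) = √(-10881 + (-66 - 1*16)) = √(-10881 + (-66 - 16)) = √(-10881 - 82) = √(-10963) = I*√10963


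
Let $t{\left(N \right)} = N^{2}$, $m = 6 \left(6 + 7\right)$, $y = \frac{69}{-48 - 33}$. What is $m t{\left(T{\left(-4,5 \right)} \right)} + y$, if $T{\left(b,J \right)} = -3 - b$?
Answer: $\frac{2083}{27} \approx 77.148$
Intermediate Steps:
$y = - \frac{23}{27}$ ($y = \frac{69}{-48 - 33} = \frac{69}{-81} = 69 \left(- \frac{1}{81}\right) = - \frac{23}{27} \approx -0.85185$)
$m = 78$ ($m = 6 \cdot 13 = 78$)
$m t{\left(T{\left(-4,5 \right)} \right)} + y = 78 \left(-3 - -4\right)^{2} - \frac{23}{27} = 78 \left(-3 + 4\right)^{2} - \frac{23}{27} = 78 \cdot 1^{2} - \frac{23}{27} = 78 \cdot 1 - \frac{23}{27} = 78 - \frac{23}{27} = \frac{2083}{27}$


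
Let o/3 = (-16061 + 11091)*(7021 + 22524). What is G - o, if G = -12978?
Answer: 440502972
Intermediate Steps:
o = -440515950 (o = 3*((-16061 + 11091)*(7021 + 22524)) = 3*(-4970*29545) = 3*(-146838650) = -440515950)
G - o = -12978 - 1*(-440515950) = -12978 + 440515950 = 440502972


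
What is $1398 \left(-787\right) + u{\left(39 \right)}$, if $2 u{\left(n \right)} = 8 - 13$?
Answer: $- \frac{2200457}{2} \approx -1.1002 \cdot 10^{6}$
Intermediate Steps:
$u{\left(n \right)} = - \frac{5}{2}$ ($u{\left(n \right)} = \frac{8 - 13}{2} = \frac{1}{2} \left(-5\right) = - \frac{5}{2}$)
$1398 \left(-787\right) + u{\left(39 \right)} = 1398 \left(-787\right) - \frac{5}{2} = -1100226 - \frac{5}{2} = - \frac{2200457}{2}$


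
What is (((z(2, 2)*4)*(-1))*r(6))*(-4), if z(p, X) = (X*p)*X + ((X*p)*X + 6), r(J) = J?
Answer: 2112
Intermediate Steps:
z(p, X) = 6 + 2*p*X² (z(p, X) = p*X² + (p*X² + 6) = p*X² + (6 + p*X²) = 6 + 2*p*X²)
(((z(2, 2)*4)*(-1))*r(6))*(-4) = ((((6 + 2*2*2²)*4)*(-1))*6)*(-4) = ((((6 + 2*2*4)*4)*(-1))*6)*(-4) = ((((6 + 16)*4)*(-1))*6)*(-4) = (((22*4)*(-1))*6)*(-4) = ((88*(-1))*6)*(-4) = -88*6*(-4) = -528*(-4) = 2112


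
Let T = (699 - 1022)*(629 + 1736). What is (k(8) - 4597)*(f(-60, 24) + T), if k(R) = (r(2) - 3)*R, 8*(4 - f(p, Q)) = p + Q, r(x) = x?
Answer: 7035394665/2 ≈ 3.5177e+9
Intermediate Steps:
T = -763895 (T = -323*2365 = -763895)
f(p, Q) = 4 - Q/8 - p/8 (f(p, Q) = 4 - (p + Q)/8 = 4 - (Q + p)/8 = 4 + (-Q/8 - p/8) = 4 - Q/8 - p/8)
k(R) = -R (k(R) = (2 - 3)*R = -R)
(k(8) - 4597)*(f(-60, 24) + T) = (-1*8 - 4597)*((4 - ⅛*24 - ⅛*(-60)) - 763895) = (-8 - 4597)*((4 - 3 + 15/2) - 763895) = -4605*(17/2 - 763895) = -4605*(-1527773/2) = 7035394665/2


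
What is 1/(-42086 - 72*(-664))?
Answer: 1/5722 ≈ 0.00017476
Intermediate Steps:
1/(-42086 - 72*(-664)) = 1/(-42086 + 47808) = 1/5722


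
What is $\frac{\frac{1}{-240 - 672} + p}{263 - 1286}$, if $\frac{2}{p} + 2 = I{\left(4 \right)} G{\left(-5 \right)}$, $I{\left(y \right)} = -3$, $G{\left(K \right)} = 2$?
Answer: $\frac{229}{932976} \approx 0.00024545$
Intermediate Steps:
$p = - \frac{1}{4}$ ($p = \frac{2}{-2 - 6} = \frac{2}{-8} = 2 \left(- \frac{1}{8}\right) = - \frac{1}{4} \approx -0.25$)
$\frac{\frac{1}{-240 - 672} + p}{263 - 1286} = \frac{\frac{1}{-240 - 672} - \frac{1}{4}}{263 - 1286} = \frac{\frac{1}{-912} - \frac{1}{4}}{-1023} = - \frac{- \frac{1}{912} - \frac{1}{4}}{1023} = \left(- \frac{1}{1023}\right) \left(- \frac{229}{912}\right) = \frac{229}{932976}$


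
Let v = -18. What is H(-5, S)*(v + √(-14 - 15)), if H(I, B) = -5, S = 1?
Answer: 90 - 5*I*√29 ≈ 90.0 - 26.926*I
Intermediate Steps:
H(-5, S)*(v + √(-14 - 15)) = -5*(-18 + √(-14 - 15)) = -5*(-18 + √(-29)) = -5*(-18 + I*√29) = 90 - 5*I*√29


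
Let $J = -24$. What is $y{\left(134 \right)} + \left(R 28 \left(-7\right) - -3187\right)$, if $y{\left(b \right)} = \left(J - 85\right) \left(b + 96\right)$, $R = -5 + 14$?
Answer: $-23647$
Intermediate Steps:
$R = 9$
$y{\left(b \right)} = -10464 - 109 b$ ($y{\left(b \right)} = \left(-24 - 85\right) \left(b + 96\right) = - 109 \left(96 + b\right) = -10464 - 109 b$)
$y{\left(134 \right)} + \left(R 28 \left(-7\right) - -3187\right) = \left(-10464 - 14606\right) + \left(9 \cdot 28 \left(-7\right) - -3187\right) = \left(-10464 - 14606\right) + \left(252 \left(-7\right) + 3187\right) = -25070 + \left(-1764 + 3187\right) = -25070 + 1423 = -23647$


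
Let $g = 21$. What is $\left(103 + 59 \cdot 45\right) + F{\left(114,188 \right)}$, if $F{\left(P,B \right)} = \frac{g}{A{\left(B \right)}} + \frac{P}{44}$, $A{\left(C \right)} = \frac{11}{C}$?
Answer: $\frac{6239}{2} \approx 3119.5$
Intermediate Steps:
$F{\left(P,B \right)} = \frac{P}{44} + \frac{21 B}{11}$ ($F{\left(P,B \right)} = \frac{21}{11 \frac{1}{B}} + \frac{P}{44} = 21 \frac{B}{11} + P \frac{1}{44} = \frac{21 B}{11} + \frac{P}{44} = \frac{P}{44} + \frac{21 B}{11}$)
$\left(103 + 59 \cdot 45\right) + F{\left(114,188 \right)} = \left(103 + 59 \cdot 45\right) + \left(\frac{1}{44} \cdot 114 + \frac{21}{11} \cdot 188\right) = \left(103 + 2655\right) + \left(\frac{57}{22} + \frac{3948}{11}\right) = 2758 + \frac{723}{2} = \frac{6239}{2}$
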